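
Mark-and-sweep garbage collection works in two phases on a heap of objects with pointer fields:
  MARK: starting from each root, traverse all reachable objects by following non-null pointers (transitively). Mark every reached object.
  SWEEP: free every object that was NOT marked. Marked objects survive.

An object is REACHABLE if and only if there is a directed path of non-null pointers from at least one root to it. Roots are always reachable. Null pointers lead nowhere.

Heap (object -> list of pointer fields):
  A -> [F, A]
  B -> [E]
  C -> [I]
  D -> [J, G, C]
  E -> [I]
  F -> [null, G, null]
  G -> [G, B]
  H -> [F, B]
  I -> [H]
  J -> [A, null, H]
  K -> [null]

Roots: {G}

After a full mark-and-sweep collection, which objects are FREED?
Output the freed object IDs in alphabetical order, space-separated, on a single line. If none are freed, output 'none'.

Roots: G
Mark G: refs=G B, marked=G
Mark B: refs=E, marked=B G
Mark E: refs=I, marked=B E G
Mark I: refs=H, marked=B E G I
Mark H: refs=F B, marked=B E G H I
Mark F: refs=null G null, marked=B E F G H I
Unmarked (collected): A C D J K

Answer: A C D J K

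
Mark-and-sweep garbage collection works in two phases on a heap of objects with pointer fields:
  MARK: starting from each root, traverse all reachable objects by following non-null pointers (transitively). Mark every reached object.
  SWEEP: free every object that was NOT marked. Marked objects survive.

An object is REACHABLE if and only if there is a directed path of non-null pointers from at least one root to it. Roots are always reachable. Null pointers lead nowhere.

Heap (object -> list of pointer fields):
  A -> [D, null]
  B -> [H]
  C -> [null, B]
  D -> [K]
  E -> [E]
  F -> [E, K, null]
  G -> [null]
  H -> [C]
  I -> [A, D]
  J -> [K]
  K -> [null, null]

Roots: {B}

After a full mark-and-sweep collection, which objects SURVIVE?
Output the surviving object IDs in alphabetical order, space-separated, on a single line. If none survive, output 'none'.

Roots: B
Mark B: refs=H, marked=B
Mark H: refs=C, marked=B H
Mark C: refs=null B, marked=B C H
Unmarked (collected): A D E F G I J K

Answer: B C H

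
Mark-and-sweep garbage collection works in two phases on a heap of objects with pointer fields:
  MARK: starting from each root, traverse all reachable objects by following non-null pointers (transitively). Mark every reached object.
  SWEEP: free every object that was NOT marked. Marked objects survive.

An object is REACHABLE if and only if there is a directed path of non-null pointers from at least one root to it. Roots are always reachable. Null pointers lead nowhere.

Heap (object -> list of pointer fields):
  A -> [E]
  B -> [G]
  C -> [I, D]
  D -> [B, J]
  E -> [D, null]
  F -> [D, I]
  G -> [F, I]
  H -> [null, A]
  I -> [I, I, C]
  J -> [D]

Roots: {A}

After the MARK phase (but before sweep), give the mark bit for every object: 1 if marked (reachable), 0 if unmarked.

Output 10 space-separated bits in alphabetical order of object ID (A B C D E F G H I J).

Answer: 1 1 1 1 1 1 1 0 1 1

Derivation:
Roots: A
Mark A: refs=E, marked=A
Mark E: refs=D null, marked=A E
Mark D: refs=B J, marked=A D E
Mark B: refs=G, marked=A B D E
Mark J: refs=D, marked=A B D E J
Mark G: refs=F I, marked=A B D E G J
Mark F: refs=D I, marked=A B D E F G J
Mark I: refs=I I C, marked=A B D E F G I J
Mark C: refs=I D, marked=A B C D E F G I J
Unmarked (collected): H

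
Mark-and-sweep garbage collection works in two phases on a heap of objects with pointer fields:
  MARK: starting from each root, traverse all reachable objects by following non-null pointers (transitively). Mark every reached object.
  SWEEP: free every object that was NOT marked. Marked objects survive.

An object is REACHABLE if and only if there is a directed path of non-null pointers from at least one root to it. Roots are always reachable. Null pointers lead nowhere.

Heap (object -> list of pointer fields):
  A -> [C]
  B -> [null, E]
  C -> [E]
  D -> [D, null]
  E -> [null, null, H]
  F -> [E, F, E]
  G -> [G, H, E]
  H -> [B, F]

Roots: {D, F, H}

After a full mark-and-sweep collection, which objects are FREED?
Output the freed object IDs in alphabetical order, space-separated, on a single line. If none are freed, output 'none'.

Roots: D F H
Mark D: refs=D null, marked=D
Mark F: refs=E F E, marked=D F
Mark H: refs=B F, marked=D F H
Mark E: refs=null null H, marked=D E F H
Mark B: refs=null E, marked=B D E F H
Unmarked (collected): A C G

Answer: A C G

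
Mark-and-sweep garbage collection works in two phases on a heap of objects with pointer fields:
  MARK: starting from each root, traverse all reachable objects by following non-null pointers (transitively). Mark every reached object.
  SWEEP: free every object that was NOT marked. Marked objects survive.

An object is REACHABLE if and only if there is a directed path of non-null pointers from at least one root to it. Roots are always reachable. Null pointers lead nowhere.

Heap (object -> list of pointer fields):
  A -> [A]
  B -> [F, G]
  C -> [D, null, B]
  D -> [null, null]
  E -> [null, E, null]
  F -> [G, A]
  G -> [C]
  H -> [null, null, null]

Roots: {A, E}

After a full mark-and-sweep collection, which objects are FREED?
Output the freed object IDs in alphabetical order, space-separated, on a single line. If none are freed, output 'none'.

Roots: A E
Mark A: refs=A, marked=A
Mark E: refs=null E null, marked=A E
Unmarked (collected): B C D F G H

Answer: B C D F G H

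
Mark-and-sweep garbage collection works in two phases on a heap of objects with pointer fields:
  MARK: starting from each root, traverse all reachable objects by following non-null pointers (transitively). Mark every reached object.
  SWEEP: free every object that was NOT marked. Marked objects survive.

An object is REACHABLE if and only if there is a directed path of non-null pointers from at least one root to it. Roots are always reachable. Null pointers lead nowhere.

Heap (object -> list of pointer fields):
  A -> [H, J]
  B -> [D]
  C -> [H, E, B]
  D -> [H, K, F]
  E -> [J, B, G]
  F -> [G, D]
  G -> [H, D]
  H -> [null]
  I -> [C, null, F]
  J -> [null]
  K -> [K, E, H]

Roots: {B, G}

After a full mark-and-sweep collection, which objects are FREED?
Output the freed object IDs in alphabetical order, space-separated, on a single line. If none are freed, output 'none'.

Answer: A C I

Derivation:
Roots: B G
Mark B: refs=D, marked=B
Mark G: refs=H D, marked=B G
Mark D: refs=H K F, marked=B D G
Mark H: refs=null, marked=B D G H
Mark K: refs=K E H, marked=B D G H K
Mark F: refs=G D, marked=B D F G H K
Mark E: refs=J B G, marked=B D E F G H K
Mark J: refs=null, marked=B D E F G H J K
Unmarked (collected): A C I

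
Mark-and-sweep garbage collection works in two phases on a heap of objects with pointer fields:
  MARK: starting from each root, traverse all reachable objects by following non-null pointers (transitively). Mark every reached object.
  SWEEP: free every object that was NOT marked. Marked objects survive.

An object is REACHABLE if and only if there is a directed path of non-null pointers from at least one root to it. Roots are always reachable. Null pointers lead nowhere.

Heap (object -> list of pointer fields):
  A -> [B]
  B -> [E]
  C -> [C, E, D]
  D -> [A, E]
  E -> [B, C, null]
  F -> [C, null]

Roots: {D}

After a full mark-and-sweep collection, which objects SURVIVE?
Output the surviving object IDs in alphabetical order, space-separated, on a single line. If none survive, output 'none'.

Answer: A B C D E

Derivation:
Roots: D
Mark D: refs=A E, marked=D
Mark A: refs=B, marked=A D
Mark E: refs=B C null, marked=A D E
Mark B: refs=E, marked=A B D E
Mark C: refs=C E D, marked=A B C D E
Unmarked (collected): F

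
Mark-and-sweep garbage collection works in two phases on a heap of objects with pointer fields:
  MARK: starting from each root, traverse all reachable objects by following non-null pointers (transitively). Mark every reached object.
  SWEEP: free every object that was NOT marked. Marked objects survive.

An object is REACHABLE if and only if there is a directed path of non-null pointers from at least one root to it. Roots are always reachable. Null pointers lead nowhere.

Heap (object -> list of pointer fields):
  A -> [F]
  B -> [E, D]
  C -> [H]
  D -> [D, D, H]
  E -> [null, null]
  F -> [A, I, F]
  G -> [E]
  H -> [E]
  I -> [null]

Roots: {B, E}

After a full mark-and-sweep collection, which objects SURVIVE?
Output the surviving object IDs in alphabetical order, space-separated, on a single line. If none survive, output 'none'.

Roots: B E
Mark B: refs=E D, marked=B
Mark E: refs=null null, marked=B E
Mark D: refs=D D H, marked=B D E
Mark H: refs=E, marked=B D E H
Unmarked (collected): A C F G I

Answer: B D E H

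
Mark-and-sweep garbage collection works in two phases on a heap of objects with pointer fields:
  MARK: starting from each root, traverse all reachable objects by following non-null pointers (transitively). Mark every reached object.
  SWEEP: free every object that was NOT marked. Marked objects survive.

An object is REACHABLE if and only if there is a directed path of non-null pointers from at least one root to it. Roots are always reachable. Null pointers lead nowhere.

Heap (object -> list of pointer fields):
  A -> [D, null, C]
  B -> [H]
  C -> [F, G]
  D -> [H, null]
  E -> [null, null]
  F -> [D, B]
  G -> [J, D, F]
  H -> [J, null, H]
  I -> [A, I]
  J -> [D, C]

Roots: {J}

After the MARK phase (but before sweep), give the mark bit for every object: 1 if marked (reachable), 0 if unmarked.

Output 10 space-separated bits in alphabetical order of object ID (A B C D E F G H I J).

Roots: J
Mark J: refs=D C, marked=J
Mark D: refs=H null, marked=D J
Mark C: refs=F G, marked=C D J
Mark H: refs=J null H, marked=C D H J
Mark F: refs=D B, marked=C D F H J
Mark G: refs=J D F, marked=C D F G H J
Mark B: refs=H, marked=B C D F G H J
Unmarked (collected): A E I

Answer: 0 1 1 1 0 1 1 1 0 1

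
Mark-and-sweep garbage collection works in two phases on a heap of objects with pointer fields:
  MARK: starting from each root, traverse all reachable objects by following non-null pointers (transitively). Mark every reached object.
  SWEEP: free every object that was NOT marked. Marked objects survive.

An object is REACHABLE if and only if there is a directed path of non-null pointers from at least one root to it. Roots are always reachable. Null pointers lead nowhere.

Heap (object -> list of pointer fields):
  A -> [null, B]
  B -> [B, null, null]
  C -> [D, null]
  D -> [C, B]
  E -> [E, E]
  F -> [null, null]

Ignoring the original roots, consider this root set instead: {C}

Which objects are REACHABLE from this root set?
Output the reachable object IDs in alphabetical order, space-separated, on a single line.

Answer: B C D

Derivation:
Roots: C
Mark C: refs=D null, marked=C
Mark D: refs=C B, marked=C D
Mark B: refs=B null null, marked=B C D
Unmarked (collected): A E F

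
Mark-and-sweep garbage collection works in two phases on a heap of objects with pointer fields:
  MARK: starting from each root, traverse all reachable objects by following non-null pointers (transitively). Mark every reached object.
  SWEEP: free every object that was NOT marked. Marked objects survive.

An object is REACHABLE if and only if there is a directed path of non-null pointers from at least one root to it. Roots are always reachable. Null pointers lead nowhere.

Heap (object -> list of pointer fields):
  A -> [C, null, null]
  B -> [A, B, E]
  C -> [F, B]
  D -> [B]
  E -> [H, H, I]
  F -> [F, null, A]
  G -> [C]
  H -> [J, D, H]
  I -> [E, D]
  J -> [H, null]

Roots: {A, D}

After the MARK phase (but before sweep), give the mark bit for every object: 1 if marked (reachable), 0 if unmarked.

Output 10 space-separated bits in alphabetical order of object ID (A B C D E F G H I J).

Roots: A D
Mark A: refs=C null null, marked=A
Mark D: refs=B, marked=A D
Mark C: refs=F B, marked=A C D
Mark B: refs=A B E, marked=A B C D
Mark F: refs=F null A, marked=A B C D F
Mark E: refs=H H I, marked=A B C D E F
Mark H: refs=J D H, marked=A B C D E F H
Mark I: refs=E D, marked=A B C D E F H I
Mark J: refs=H null, marked=A B C D E F H I J
Unmarked (collected): G

Answer: 1 1 1 1 1 1 0 1 1 1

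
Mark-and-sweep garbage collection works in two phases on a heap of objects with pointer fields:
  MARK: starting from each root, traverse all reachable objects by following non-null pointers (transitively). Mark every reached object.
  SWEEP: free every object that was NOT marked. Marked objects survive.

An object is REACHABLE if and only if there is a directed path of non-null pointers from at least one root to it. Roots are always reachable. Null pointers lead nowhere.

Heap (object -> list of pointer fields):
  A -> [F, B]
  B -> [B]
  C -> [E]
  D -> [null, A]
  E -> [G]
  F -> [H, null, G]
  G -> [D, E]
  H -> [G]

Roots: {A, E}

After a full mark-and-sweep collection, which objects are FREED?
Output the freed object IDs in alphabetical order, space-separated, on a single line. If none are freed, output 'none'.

Roots: A E
Mark A: refs=F B, marked=A
Mark E: refs=G, marked=A E
Mark F: refs=H null G, marked=A E F
Mark B: refs=B, marked=A B E F
Mark G: refs=D E, marked=A B E F G
Mark H: refs=G, marked=A B E F G H
Mark D: refs=null A, marked=A B D E F G H
Unmarked (collected): C

Answer: C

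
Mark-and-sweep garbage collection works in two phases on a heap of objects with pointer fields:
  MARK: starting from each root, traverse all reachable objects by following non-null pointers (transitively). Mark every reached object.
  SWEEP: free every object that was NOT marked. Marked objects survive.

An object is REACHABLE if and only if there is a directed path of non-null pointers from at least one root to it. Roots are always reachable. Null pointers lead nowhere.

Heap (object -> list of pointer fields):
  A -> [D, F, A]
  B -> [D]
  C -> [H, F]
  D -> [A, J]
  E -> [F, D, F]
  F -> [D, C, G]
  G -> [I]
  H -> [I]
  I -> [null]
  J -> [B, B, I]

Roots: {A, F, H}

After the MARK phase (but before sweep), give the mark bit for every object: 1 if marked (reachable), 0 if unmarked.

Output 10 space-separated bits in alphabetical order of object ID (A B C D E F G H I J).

Roots: A F H
Mark A: refs=D F A, marked=A
Mark F: refs=D C G, marked=A F
Mark H: refs=I, marked=A F H
Mark D: refs=A J, marked=A D F H
Mark C: refs=H F, marked=A C D F H
Mark G: refs=I, marked=A C D F G H
Mark I: refs=null, marked=A C D F G H I
Mark J: refs=B B I, marked=A C D F G H I J
Mark B: refs=D, marked=A B C D F G H I J
Unmarked (collected): E

Answer: 1 1 1 1 0 1 1 1 1 1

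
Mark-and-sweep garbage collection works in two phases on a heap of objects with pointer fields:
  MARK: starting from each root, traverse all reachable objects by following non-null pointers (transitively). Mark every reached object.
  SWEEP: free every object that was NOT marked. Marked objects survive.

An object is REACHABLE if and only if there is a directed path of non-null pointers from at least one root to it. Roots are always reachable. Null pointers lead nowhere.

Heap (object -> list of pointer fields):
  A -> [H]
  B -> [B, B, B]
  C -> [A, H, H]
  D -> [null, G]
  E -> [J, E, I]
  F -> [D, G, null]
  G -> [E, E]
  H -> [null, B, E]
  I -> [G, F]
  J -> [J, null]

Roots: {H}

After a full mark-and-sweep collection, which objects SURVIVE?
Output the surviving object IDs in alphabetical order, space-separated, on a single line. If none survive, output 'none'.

Answer: B D E F G H I J

Derivation:
Roots: H
Mark H: refs=null B E, marked=H
Mark B: refs=B B B, marked=B H
Mark E: refs=J E I, marked=B E H
Mark J: refs=J null, marked=B E H J
Mark I: refs=G F, marked=B E H I J
Mark G: refs=E E, marked=B E G H I J
Mark F: refs=D G null, marked=B E F G H I J
Mark D: refs=null G, marked=B D E F G H I J
Unmarked (collected): A C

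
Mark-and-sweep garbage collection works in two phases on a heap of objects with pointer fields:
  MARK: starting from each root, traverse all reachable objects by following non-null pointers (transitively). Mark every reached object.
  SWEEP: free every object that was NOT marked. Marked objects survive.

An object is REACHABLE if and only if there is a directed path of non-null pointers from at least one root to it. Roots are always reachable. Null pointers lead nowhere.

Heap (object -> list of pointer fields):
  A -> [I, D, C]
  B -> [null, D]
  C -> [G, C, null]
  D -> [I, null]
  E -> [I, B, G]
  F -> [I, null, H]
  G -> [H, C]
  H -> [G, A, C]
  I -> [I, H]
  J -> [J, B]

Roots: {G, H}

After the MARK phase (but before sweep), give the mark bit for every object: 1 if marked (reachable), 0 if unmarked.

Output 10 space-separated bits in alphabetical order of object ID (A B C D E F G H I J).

Answer: 1 0 1 1 0 0 1 1 1 0

Derivation:
Roots: G H
Mark G: refs=H C, marked=G
Mark H: refs=G A C, marked=G H
Mark C: refs=G C null, marked=C G H
Mark A: refs=I D C, marked=A C G H
Mark I: refs=I H, marked=A C G H I
Mark D: refs=I null, marked=A C D G H I
Unmarked (collected): B E F J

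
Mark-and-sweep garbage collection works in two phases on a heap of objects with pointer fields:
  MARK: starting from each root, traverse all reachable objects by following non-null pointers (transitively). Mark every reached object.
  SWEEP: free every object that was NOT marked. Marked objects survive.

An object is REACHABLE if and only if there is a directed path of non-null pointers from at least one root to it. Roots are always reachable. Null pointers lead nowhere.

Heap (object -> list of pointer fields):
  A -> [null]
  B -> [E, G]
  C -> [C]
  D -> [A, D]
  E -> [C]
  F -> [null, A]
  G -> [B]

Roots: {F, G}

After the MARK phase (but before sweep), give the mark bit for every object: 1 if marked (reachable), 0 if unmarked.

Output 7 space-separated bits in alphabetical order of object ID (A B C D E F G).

Roots: F G
Mark F: refs=null A, marked=F
Mark G: refs=B, marked=F G
Mark A: refs=null, marked=A F G
Mark B: refs=E G, marked=A B F G
Mark E: refs=C, marked=A B E F G
Mark C: refs=C, marked=A B C E F G
Unmarked (collected): D

Answer: 1 1 1 0 1 1 1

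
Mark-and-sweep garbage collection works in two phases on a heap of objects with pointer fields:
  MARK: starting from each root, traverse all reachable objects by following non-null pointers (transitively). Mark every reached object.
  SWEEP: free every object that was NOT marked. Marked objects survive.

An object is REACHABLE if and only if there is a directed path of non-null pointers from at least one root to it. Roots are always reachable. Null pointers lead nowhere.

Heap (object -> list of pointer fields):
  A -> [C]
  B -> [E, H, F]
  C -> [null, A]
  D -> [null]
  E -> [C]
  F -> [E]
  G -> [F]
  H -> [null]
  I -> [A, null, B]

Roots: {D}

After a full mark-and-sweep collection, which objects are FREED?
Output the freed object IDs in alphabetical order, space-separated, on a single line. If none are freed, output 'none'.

Roots: D
Mark D: refs=null, marked=D
Unmarked (collected): A B C E F G H I

Answer: A B C E F G H I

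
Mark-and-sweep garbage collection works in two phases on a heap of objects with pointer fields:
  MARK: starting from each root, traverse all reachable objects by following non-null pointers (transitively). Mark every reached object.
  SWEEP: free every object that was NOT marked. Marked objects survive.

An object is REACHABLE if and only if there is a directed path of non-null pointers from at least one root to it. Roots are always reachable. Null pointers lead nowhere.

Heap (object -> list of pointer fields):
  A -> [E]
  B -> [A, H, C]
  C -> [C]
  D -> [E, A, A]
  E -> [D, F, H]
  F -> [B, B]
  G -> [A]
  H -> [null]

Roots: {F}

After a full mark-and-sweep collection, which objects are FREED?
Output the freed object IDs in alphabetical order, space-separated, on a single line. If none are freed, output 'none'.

Answer: G

Derivation:
Roots: F
Mark F: refs=B B, marked=F
Mark B: refs=A H C, marked=B F
Mark A: refs=E, marked=A B F
Mark H: refs=null, marked=A B F H
Mark C: refs=C, marked=A B C F H
Mark E: refs=D F H, marked=A B C E F H
Mark D: refs=E A A, marked=A B C D E F H
Unmarked (collected): G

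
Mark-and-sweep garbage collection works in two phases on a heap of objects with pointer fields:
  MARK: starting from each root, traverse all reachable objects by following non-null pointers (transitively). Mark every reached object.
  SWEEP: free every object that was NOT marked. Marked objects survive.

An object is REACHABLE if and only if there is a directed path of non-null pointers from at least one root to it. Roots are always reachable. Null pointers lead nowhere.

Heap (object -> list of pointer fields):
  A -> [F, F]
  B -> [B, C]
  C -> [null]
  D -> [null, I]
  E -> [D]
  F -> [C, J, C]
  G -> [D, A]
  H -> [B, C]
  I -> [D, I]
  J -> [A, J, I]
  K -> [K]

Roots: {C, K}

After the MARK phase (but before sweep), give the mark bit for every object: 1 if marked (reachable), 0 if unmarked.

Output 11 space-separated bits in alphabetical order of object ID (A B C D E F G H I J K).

Roots: C K
Mark C: refs=null, marked=C
Mark K: refs=K, marked=C K
Unmarked (collected): A B D E F G H I J

Answer: 0 0 1 0 0 0 0 0 0 0 1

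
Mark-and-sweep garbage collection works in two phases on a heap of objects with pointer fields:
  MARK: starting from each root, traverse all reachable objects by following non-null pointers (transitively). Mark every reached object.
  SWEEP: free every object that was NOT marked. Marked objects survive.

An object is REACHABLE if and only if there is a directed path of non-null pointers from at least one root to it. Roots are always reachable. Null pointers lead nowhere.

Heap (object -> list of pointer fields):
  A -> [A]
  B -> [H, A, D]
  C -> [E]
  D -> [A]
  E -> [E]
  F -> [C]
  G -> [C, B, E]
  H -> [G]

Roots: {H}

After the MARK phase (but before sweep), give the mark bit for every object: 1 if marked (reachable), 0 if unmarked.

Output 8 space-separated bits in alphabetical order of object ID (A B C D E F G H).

Roots: H
Mark H: refs=G, marked=H
Mark G: refs=C B E, marked=G H
Mark C: refs=E, marked=C G H
Mark B: refs=H A D, marked=B C G H
Mark E: refs=E, marked=B C E G H
Mark A: refs=A, marked=A B C E G H
Mark D: refs=A, marked=A B C D E G H
Unmarked (collected): F

Answer: 1 1 1 1 1 0 1 1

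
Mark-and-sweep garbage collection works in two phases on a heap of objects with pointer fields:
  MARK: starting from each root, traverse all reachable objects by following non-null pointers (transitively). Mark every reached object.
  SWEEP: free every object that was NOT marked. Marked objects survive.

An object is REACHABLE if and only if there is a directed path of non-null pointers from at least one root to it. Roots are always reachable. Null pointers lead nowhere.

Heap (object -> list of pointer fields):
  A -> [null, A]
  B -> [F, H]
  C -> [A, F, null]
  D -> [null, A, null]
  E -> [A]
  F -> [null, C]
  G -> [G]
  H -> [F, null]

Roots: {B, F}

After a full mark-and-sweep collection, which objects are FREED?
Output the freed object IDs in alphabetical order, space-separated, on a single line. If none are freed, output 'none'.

Answer: D E G

Derivation:
Roots: B F
Mark B: refs=F H, marked=B
Mark F: refs=null C, marked=B F
Mark H: refs=F null, marked=B F H
Mark C: refs=A F null, marked=B C F H
Mark A: refs=null A, marked=A B C F H
Unmarked (collected): D E G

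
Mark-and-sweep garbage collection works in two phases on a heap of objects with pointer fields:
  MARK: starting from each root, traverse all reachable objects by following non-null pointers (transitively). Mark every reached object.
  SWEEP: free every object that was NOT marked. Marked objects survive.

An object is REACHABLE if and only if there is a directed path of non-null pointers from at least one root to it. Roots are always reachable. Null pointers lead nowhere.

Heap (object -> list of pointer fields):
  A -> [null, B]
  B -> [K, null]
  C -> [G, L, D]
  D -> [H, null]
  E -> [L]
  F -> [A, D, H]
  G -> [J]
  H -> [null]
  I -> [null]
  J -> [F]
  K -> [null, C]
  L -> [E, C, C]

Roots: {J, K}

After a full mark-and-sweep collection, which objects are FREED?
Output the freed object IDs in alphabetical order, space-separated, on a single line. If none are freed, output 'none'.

Roots: J K
Mark J: refs=F, marked=J
Mark K: refs=null C, marked=J K
Mark F: refs=A D H, marked=F J K
Mark C: refs=G L D, marked=C F J K
Mark A: refs=null B, marked=A C F J K
Mark D: refs=H null, marked=A C D F J K
Mark H: refs=null, marked=A C D F H J K
Mark G: refs=J, marked=A C D F G H J K
Mark L: refs=E C C, marked=A C D F G H J K L
Mark B: refs=K null, marked=A B C D F G H J K L
Mark E: refs=L, marked=A B C D E F G H J K L
Unmarked (collected): I

Answer: I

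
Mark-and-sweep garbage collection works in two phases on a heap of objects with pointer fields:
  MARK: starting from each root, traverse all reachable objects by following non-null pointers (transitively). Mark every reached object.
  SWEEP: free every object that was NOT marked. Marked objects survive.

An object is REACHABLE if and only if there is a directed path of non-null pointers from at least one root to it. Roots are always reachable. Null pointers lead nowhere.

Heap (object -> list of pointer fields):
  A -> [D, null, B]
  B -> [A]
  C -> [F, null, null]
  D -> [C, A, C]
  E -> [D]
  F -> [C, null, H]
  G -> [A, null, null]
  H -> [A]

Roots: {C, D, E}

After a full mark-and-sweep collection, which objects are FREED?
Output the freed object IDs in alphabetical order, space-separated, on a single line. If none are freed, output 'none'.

Answer: G

Derivation:
Roots: C D E
Mark C: refs=F null null, marked=C
Mark D: refs=C A C, marked=C D
Mark E: refs=D, marked=C D E
Mark F: refs=C null H, marked=C D E F
Mark A: refs=D null B, marked=A C D E F
Mark H: refs=A, marked=A C D E F H
Mark B: refs=A, marked=A B C D E F H
Unmarked (collected): G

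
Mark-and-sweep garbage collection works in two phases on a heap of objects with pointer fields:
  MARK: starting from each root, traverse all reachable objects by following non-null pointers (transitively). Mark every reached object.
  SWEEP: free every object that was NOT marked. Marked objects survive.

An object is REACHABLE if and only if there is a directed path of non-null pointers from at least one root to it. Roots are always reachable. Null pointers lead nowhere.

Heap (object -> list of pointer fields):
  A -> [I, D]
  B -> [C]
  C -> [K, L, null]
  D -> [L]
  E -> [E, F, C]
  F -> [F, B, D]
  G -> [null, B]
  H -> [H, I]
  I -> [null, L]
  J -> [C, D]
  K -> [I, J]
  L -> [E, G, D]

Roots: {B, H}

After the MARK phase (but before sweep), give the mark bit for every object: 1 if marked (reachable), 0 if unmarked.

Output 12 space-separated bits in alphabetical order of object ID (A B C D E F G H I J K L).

Roots: B H
Mark B: refs=C, marked=B
Mark H: refs=H I, marked=B H
Mark C: refs=K L null, marked=B C H
Mark I: refs=null L, marked=B C H I
Mark K: refs=I J, marked=B C H I K
Mark L: refs=E G D, marked=B C H I K L
Mark J: refs=C D, marked=B C H I J K L
Mark E: refs=E F C, marked=B C E H I J K L
Mark G: refs=null B, marked=B C E G H I J K L
Mark D: refs=L, marked=B C D E G H I J K L
Mark F: refs=F B D, marked=B C D E F G H I J K L
Unmarked (collected): A

Answer: 0 1 1 1 1 1 1 1 1 1 1 1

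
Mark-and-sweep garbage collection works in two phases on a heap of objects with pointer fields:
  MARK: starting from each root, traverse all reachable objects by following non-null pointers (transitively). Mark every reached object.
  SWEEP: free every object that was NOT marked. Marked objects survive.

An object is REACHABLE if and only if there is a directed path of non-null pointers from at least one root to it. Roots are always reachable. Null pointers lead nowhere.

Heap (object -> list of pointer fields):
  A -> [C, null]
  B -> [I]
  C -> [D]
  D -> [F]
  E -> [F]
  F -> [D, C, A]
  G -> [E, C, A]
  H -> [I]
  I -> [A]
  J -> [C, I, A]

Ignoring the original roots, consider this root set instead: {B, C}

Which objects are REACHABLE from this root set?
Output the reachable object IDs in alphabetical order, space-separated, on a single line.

Roots: B C
Mark B: refs=I, marked=B
Mark C: refs=D, marked=B C
Mark I: refs=A, marked=B C I
Mark D: refs=F, marked=B C D I
Mark A: refs=C null, marked=A B C D I
Mark F: refs=D C A, marked=A B C D F I
Unmarked (collected): E G H J

Answer: A B C D F I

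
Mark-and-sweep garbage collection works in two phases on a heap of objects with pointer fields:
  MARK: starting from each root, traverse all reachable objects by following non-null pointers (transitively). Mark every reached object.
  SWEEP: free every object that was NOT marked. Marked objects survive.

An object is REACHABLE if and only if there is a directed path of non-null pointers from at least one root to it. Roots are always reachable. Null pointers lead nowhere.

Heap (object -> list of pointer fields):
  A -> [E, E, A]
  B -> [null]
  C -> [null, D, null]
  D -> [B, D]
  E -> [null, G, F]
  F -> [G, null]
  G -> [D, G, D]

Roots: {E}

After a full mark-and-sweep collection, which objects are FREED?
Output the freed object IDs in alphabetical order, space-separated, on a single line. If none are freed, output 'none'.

Answer: A C

Derivation:
Roots: E
Mark E: refs=null G F, marked=E
Mark G: refs=D G D, marked=E G
Mark F: refs=G null, marked=E F G
Mark D: refs=B D, marked=D E F G
Mark B: refs=null, marked=B D E F G
Unmarked (collected): A C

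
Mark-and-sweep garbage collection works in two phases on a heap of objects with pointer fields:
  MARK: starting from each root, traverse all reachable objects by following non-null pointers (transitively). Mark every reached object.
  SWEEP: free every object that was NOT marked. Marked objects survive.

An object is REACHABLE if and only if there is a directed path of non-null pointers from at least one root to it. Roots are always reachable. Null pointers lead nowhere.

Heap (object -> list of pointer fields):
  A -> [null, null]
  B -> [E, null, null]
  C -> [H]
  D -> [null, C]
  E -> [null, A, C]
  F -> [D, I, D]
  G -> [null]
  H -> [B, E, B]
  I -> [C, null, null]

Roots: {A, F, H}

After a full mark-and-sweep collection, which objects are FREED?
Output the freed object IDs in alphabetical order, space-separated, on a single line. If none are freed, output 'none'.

Answer: G

Derivation:
Roots: A F H
Mark A: refs=null null, marked=A
Mark F: refs=D I D, marked=A F
Mark H: refs=B E B, marked=A F H
Mark D: refs=null C, marked=A D F H
Mark I: refs=C null null, marked=A D F H I
Mark B: refs=E null null, marked=A B D F H I
Mark E: refs=null A C, marked=A B D E F H I
Mark C: refs=H, marked=A B C D E F H I
Unmarked (collected): G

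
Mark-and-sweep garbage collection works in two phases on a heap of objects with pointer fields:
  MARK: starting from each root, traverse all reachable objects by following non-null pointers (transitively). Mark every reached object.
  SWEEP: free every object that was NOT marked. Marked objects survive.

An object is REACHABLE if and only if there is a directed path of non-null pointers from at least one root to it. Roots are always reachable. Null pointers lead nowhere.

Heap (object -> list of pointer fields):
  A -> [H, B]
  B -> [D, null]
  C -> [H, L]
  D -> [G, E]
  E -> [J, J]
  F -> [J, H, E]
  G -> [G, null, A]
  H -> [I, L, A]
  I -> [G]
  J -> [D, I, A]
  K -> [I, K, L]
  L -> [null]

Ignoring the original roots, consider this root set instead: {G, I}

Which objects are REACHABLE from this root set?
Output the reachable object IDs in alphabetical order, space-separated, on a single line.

Roots: G I
Mark G: refs=G null A, marked=G
Mark I: refs=G, marked=G I
Mark A: refs=H B, marked=A G I
Mark H: refs=I L A, marked=A G H I
Mark B: refs=D null, marked=A B G H I
Mark L: refs=null, marked=A B G H I L
Mark D: refs=G E, marked=A B D G H I L
Mark E: refs=J J, marked=A B D E G H I L
Mark J: refs=D I A, marked=A B D E G H I J L
Unmarked (collected): C F K

Answer: A B D E G H I J L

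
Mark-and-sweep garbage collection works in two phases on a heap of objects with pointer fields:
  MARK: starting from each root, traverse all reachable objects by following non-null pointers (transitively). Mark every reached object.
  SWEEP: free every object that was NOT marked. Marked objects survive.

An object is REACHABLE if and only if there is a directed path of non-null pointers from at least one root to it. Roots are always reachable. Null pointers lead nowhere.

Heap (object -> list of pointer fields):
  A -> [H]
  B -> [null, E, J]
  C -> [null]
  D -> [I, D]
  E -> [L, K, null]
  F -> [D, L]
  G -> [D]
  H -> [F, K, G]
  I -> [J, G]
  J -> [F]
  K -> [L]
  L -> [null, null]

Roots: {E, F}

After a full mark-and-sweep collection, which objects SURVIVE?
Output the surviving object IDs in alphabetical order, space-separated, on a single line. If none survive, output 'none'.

Roots: E F
Mark E: refs=L K null, marked=E
Mark F: refs=D L, marked=E F
Mark L: refs=null null, marked=E F L
Mark K: refs=L, marked=E F K L
Mark D: refs=I D, marked=D E F K L
Mark I: refs=J G, marked=D E F I K L
Mark J: refs=F, marked=D E F I J K L
Mark G: refs=D, marked=D E F G I J K L
Unmarked (collected): A B C H

Answer: D E F G I J K L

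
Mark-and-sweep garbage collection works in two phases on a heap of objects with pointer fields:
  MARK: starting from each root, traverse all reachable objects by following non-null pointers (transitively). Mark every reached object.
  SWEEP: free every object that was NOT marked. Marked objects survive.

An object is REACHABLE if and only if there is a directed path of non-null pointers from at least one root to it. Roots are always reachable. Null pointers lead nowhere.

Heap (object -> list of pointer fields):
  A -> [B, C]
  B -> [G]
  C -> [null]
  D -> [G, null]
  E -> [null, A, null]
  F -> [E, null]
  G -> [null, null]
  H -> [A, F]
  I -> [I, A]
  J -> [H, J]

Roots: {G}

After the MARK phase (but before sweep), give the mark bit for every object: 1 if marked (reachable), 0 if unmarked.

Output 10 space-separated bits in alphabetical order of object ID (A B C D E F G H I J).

Roots: G
Mark G: refs=null null, marked=G
Unmarked (collected): A B C D E F H I J

Answer: 0 0 0 0 0 0 1 0 0 0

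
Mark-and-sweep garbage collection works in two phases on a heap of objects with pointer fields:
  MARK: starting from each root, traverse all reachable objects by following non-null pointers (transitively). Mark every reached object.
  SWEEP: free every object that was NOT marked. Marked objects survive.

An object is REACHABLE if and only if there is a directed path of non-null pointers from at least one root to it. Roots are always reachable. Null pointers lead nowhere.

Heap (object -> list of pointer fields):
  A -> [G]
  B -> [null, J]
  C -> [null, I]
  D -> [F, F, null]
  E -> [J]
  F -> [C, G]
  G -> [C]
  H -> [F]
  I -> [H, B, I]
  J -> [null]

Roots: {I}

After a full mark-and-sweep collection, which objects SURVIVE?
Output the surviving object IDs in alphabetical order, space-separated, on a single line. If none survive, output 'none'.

Roots: I
Mark I: refs=H B I, marked=I
Mark H: refs=F, marked=H I
Mark B: refs=null J, marked=B H I
Mark F: refs=C G, marked=B F H I
Mark J: refs=null, marked=B F H I J
Mark C: refs=null I, marked=B C F H I J
Mark G: refs=C, marked=B C F G H I J
Unmarked (collected): A D E

Answer: B C F G H I J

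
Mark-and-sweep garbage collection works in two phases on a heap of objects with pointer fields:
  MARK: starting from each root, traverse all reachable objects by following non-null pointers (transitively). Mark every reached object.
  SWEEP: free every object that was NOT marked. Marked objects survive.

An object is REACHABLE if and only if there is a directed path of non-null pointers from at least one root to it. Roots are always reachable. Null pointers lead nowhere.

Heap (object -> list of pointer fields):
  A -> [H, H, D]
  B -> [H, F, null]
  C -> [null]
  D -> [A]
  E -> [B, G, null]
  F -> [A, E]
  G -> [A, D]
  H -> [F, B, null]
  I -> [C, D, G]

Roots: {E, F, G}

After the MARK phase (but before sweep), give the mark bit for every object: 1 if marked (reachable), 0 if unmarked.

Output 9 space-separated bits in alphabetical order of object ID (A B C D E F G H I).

Answer: 1 1 0 1 1 1 1 1 0

Derivation:
Roots: E F G
Mark E: refs=B G null, marked=E
Mark F: refs=A E, marked=E F
Mark G: refs=A D, marked=E F G
Mark B: refs=H F null, marked=B E F G
Mark A: refs=H H D, marked=A B E F G
Mark D: refs=A, marked=A B D E F G
Mark H: refs=F B null, marked=A B D E F G H
Unmarked (collected): C I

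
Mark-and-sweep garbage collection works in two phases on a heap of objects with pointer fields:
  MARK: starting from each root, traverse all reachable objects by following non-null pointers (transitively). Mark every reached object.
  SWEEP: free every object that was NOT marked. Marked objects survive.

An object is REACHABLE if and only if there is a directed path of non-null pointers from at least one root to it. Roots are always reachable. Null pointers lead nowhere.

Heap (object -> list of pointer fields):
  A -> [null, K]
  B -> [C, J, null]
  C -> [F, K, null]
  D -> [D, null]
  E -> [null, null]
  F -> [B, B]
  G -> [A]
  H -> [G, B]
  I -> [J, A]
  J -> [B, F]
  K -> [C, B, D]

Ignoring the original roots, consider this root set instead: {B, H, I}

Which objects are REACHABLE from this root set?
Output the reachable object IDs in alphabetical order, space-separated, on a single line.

Roots: B H I
Mark B: refs=C J null, marked=B
Mark H: refs=G B, marked=B H
Mark I: refs=J A, marked=B H I
Mark C: refs=F K null, marked=B C H I
Mark J: refs=B F, marked=B C H I J
Mark G: refs=A, marked=B C G H I J
Mark A: refs=null K, marked=A B C G H I J
Mark F: refs=B B, marked=A B C F G H I J
Mark K: refs=C B D, marked=A B C F G H I J K
Mark D: refs=D null, marked=A B C D F G H I J K
Unmarked (collected): E

Answer: A B C D F G H I J K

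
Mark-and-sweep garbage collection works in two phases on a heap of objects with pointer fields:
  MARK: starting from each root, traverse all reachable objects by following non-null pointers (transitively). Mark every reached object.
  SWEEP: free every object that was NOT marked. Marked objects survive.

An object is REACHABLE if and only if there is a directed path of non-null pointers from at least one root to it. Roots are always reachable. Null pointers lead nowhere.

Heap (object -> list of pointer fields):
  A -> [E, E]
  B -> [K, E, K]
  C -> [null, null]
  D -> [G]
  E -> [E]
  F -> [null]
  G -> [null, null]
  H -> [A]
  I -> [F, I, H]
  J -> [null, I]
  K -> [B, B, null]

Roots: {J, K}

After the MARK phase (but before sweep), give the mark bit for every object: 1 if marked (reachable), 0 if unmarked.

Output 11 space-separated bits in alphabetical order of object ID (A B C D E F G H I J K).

Roots: J K
Mark J: refs=null I, marked=J
Mark K: refs=B B null, marked=J K
Mark I: refs=F I H, marked=I J K
Mark B: refs=K E K, marked=B I J K
Mark F: refs=null, marked=B F I J K
Mark H: refs=A, marked=B F H I J K
Mark E: refs=E, marked=B E F H I J K
Mark A: refs=E E, marked=A B E F H I J K
Unmarked (collected): C D G

Answer: 1 1 0 0 1 1 0 1 1 1 1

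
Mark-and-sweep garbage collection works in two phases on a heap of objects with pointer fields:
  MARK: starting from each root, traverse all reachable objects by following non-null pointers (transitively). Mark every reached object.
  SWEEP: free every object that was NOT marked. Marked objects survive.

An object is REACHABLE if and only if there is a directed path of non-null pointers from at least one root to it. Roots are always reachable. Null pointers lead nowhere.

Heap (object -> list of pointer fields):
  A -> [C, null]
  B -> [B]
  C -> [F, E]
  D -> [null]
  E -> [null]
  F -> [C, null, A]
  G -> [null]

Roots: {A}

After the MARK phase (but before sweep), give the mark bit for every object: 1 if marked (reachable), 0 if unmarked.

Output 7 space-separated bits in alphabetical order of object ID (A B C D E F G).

Roots: A
Mark A: refs=C null, marked=A
Mark C: refs=F E, marked=A C
Mark F: refs=C null A, marked=A C F
Mark E: refs=null, marked=A C E F
Unmarked (collected): B D G

Answer: 1 0 1 0 1 1 0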